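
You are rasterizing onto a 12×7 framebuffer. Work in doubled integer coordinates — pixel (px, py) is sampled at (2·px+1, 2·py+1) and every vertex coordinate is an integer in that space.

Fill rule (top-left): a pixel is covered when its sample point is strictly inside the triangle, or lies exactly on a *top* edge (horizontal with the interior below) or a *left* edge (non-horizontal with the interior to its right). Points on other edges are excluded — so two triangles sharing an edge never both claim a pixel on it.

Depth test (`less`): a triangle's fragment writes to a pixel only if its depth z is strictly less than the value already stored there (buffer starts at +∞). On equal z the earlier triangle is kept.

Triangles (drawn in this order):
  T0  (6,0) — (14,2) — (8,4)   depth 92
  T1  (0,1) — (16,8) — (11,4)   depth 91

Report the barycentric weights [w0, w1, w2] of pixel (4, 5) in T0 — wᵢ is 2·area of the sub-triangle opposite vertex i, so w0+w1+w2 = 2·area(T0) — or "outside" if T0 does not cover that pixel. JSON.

T0:
  2·area = 28
  edge (6, 0)→(14, 2): d=(8,2) right/bottom  bias=-1
  edge (14, 2)→(8, 4): d=(-6,2) right/bottom  bias=-1
  edge (8, 4)→(6, 0): d=(-2,-4) top-left  bias=+0
    (3,0)@(7, 1): e=[6,20,2] → X
    (4,0)@(9, 1): e=[2,16,10] → X
    (5,0)@(11, 1): e=[-2,12,18] → .
    (8,0)@(17, 1): e=[-14,0,42] → .  [on edge]
    (3,1)@(7, 3): e=[22,8,-2] → .
    (4,1)@(9, 3): e=[18,4,6] → X
    (5,1)@(11, 3): e=[14,0,14] → .  [on edge]
    (2,2)@(5, 5): e=[42,0,-14] → .  [on edge]
    (4,2)@(9, 5): e=[34,-8,2] → .
  covered (3 px):
    . . . X X . . . . . . .
    . . . . X . . . . . . .
    . . . . . . . . . . . .
    . . . . . . . . . . . .
    . . . . . . . . . . . .
    . . . . . . . . . . . .
    . . . . . . . . . . . .
T1:
  2·area = 29  (B↔C swapped to make it positive)
  edge (0, 1)→(11, 4): d=(11,3) right/bottom  bias=-1
  edge (11, 4)→(16, 8): d=(5,4) right/bottom  bias=-1
  edge (16, 8)→(0, 1): d=(-16,-7) top-left  bias=+0
    (2,1)@(5, 3): e=[7,19,3] → X
    (3,1)@(7, 3): e=[1,11,17] → X
    (4,1)@(9, 3): e=[-5,3,31] → .
    (2,2)@(5, 5): e=[29,29,-29] → .
    (3,2)@(7, 5): e=[23,21,-15] → .
    (5,2)@(11, 5): e=[11,5,13] → X
    (6,2)@(13, 5): e=[5,-3,27] → .
    (5,3)@(11, 7): e=[33,15,-19] → .
  covered (3 px):
    . . . . . . . . . . . .
    . . X X . . . . . . . .
    . . . . . X . . . . . .
    . . . . . . . . . . . .
    . . . . . . . . . . . .
    . . . . . . . . . . . .
    . . . . . . . . . . . .

Answer: "outside"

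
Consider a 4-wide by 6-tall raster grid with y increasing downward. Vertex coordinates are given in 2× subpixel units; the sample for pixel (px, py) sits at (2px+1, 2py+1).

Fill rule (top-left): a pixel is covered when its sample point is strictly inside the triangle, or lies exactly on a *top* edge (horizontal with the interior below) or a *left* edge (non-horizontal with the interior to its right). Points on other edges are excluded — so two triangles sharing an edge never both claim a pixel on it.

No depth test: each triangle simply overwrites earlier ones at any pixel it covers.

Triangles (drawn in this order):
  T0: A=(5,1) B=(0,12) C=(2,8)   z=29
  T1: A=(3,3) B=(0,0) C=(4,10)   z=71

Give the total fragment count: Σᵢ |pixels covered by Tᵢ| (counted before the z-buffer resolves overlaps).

T0:
  2·area = 2  (B↔C swapped to make it positive)
  edge (5, 1)→(2, 8): d=(-3,7) right/bottom  bias=-1
  edge (2, 8)→(0, 12): d=(-2,4) right/bottom  bias=-1
  edge (0, 12)→(5, 1): d=(5,-11) top-left  bias=+0
    (2,0)@(5, 1): e=[0,2,0] → ·  [on edge]
  covered (0 px):
    · · · ·
    · · · ·
    · · · ·
    · · · ·
    · · · ·
    · · · ·
T1:
  2·area = 18  (B↔C swapped to make it positive)
  edge (3, 3)→(4, 10): d=(1,7) right/bottom  bias=-1
  edge (4, 10)→(0, 0): d=(-4,-10) top-left  bias=+0
  edge (0, 0)→(3, 3): d=(3,3) right/bottom  bias=-1
    (0,0)@(1, 1): e=[12,6,0] → ·  [on edge]
    (1,1)@(3, 3): e=[0,18,0] → ·  [on edge]
    (1,2)@(3, 5): e=[2,10,6] → █
    (2,2)@(5, 5): e=[-12,30,0] → ·  [on edge]
    (1,3)@(3, 7): e=[4,2,12] → █
    (2,3)@(5, 7): e=[-10,22,6] → ·
    (3,3)@(7, 7): e=[-24,42,0] → ·  [on edge]
    (1,4)@(3, 9): e=[6,-6,18] → ·
  covered (2 px):
    · · · ·
    · · · ·
    · █ · ·
    · █ · ·
    · · · ·
    · · · ·

Result: 2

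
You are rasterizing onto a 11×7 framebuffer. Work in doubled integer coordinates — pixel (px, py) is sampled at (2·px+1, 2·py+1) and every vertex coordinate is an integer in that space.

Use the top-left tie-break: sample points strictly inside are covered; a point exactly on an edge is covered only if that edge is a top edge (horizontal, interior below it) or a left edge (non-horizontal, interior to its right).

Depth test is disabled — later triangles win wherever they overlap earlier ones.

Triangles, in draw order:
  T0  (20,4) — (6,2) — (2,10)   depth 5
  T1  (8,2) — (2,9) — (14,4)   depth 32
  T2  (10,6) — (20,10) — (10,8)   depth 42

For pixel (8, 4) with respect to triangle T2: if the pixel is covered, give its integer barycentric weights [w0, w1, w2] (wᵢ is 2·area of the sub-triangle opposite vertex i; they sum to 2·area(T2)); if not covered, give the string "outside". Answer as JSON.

T0:
  2·area = 120  (B↔C swapped to make it positive)
  edge (20, 4)→(2, 10): d=(-18,6) right/bottom  bias=-1
  edge (2, 10)→(6, 2): d=(4,-8) top-left  bias=+0
  edge (6, 2)→(20, 4): d=(14,2) right/bottom  bias=-1
    (3,1)@(7, 3): e=[96,12,12] → #
    (4,1)@(9, 3): e=[84,28,8] → #
    (5,1)@(11, 3): e=[72,44,4] → #
    (6,1)@(13, 3): e=[60,60,0] → ·  [on edge]
    (2,2)@(5, 5): e=[72,4,44] → #
    (6,2)@(13, 5): e=[24,68,28] → #
    (7,2)@(15, 5): e=[12,84,24] → #
    (8,2)@(17, 5): e=[0,100,20] → ·  [on edge]
    (2,3)@(5, 7): e=[36,12,72] → #
    (5,3)@(11, 7): e=[0,60,60] → ·  [on edge]
    (6,3)@(13, 7): e=[-12,76,56] → ·
    (7,3)@(15, 7): e=[-24,92,52] → ·
    (2,4)@(5, 9): e=[0,20,100] → ·  [on edge]
  covered (13 px):
    · · · · · · · · · · ·
    · · · # # # · · · · ·
    · · # # # # # # · · ·
    · · # # # · · · · · ·
    · # · · · · · · · · ·
    · · · · · · · · · · ·
    · · · · · · · · · · ·
T1:
  2·area = 54  (B↔C swapped to make it positive)
  edge (8, 2)→(14, 4): d=(6,2) right/bottom  bias=-1
  edge (14, 4)→(2, 9): d=(-12,5) right/bottom  bias=-1
  edge (2, 9)→(8, 2): d=(6,-7) top-left  bias=+0
    (2,0)@(5, 1): e=[0,81,-27] → ·  [on edge]
    (4,1)@(9, 3): e=[4,37,13] → #
    (5,1)@(11, 3): e=[0,27,27] → ·  [on edge]
    (3,2)@(7, 5): e=[20,23,11] → #
    (5,2)@(11, 5): e=[12,3,39] → #
    (6,2)@(13, 5): e=[8,-7,53] → ·
    (8,2)@(17, 5): e=[0,-27,81] → ·  [on edge]
    (2,3)@(5, 7): e=[36,9,9] → #
    (3,3)@(7, 7): e=[32,-1,23] → ·
    (4,3)@(9, 7): e=[28,-11,37] → ·
    (5,3)@(11, 7): e=[24,-21,51] → ·
    (2,4)@(5, 9): e=[48,-15,21] → ·
  covered (5 px):
    · · · · · · · · · · ·
    · · · · # · · · · · ·
    · · · # # # · · · · ·
    · · # · · · · · · · ·
    · · · · · · · · · · ·
    · · · · · · · · · · ·
    · · · · · · · · · · ·
T2:
  2·area = 20
  edge (10, 6)→(20, 10): d=(10,4) right/bottom  bias=-1
  edge (20, 10)→(10, 8): d=(-10,-2) top-left  bias=+0
  edge (10, 8)→(10, 6): d=(0,-2) top-left  bias=+0
    (2,3)@(5, 7): e=[30,0,-10] → ·  [on edge]
    (5,3)@(11, 7): e=[6,12,2] → #
    (6,3)@(13, 7): e=[-2,16,6] → ·
    (5,4)@(11, 9): e=[26,-8,2] → ·
    (7,4)@(15, 9): e=[10,0,10] → #  [on edge]
    (8,4)@(17, 9): e=[2,4,14] → #
    (9,4)@(19, 9): e=[-6,8,18] → ·
    (7,5)@(15, 11): e=[30,-20,10] → ·
    (8,5)@(17, 11): e=[22,-16,14] → ·
  covered (3 px):
    · · · · · · · · · · ·
    · · · · · · · · · · ·
    · · · · · · · · · · ·
    · · · · · # · · · · ·
    · · · · · · · # # · ·
    · · · · · · · · · · ·
    · · · · · · · · · · ·

Answer: [4,14,2]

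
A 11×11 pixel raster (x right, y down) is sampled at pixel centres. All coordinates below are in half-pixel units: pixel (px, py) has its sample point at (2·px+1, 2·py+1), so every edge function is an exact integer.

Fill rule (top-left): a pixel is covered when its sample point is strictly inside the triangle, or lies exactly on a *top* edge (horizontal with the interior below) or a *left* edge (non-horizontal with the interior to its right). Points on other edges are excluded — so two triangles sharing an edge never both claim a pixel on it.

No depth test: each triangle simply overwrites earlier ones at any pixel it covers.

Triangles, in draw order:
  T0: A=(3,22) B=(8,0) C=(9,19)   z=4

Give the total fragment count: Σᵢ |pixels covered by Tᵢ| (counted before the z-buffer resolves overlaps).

T0:
  2·area = 117
  edge (3, 22)→(8, 0): d=(5,-22) top-left  bias=+0
  edge (8, 0)→(9, 19): d=(1,19) right/bottom  bias=-1
  edge (9, 19)→(3, 22): d=(-6,3) right/bottom  bias=-1
    (3,2)@(7, 5): e=[3,24,90] → █
    (4,2)@(9, 5): e=[47,-14,84] → ·
    (3,3)@(7, 7): e=[13,26,78] → █
    (4,3)@(9, 7): e=[57,-12,72] → ·
    (3,4)@(7, 9): e=[23,28,66] → █
    (4,4)@(9, 9): e=[67,-10,60] → ·
    (3,5)@(7, 11): e=[33,30,54] → █
    (4,5)@(9, 11): e=[77,-8,48] → ·
    (3,6)@(7, 13): e=[43,32,42] → █
    (4,6)@(9, 13): e=[87,-6,36] → ·
    (10,6)@(21, 13): e=[351,-234,0] → ·  [on edge]
    (2,7)@(5, 15): e=[9,72,36] → █
    (8,7)@(17, 15): e=[273,-156,0] → ·  [on edge]
    (6,8)@(13, 17): e=[195,-78,0] → ·  [on edge]
    (4,9)@(9, 19): e=[117,0,0] → ·  [on edge]
    (2,10)@(5, 21): e=[39,78,0] → ·  [on edge]
  covered (11 px):
    · · · · · · · · · · ·
    · · · · · · · · · · ·
    · · · █ · · · · · · ·
    · · · █ · · · · · · ·
    · · · █ · · · · · · ·
    · · · █ · · · · · · ·
    · · · █ · · · · · · ·
    · · █ █ · · · · · · ·
    · · █ █ · · · · · · ·
    · · █ █ · · · · · · ·
    · · · · · · · · · · ·

Answer: 11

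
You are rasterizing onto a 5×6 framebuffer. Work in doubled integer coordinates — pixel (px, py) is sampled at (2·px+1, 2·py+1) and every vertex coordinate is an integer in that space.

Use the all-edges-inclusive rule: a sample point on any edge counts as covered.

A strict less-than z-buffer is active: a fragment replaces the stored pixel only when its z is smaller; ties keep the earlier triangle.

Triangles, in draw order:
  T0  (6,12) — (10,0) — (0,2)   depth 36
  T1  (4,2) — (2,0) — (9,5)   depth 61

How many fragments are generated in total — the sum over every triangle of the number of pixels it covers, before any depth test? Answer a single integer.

T0:
  2·area = 112  (B↔C swapped to make it positive)
  edge (6, 12)→(0, 2): d=(-6,-10) inclusive
  edge (0, 2)→(10, 0): d=(10,-2) inclusive
  edge (10, 0)→(6, 12): d=(-4,12) inclusive
    (2,0)@(5, 1): e=[56,0,56] → X  [on edge]
    (3,0)@(7, 1): e=[76,4,32] → X
    (4,0)@(9, 1): e=[96,8,8] → X
    (0,1)@(1, 3): e=[4,12,96] → X
    (1,1)@(3, 3): e=[24,16,72] → X
    (4,1)@(9, 3): e=[84,28,0] → X  [on edge]
    (0,2)@(1, 5): e=[-8,32,88] → .
    (1,2)@(3, 5): e=[12,36,64] → X
    (4,2)@(9, 5): e=[72,48,-8] → .
    (1,3)@(3, 7): e=[0,56,56] → X  [on edge]
    (4,3)@(9, 7): e=[60,68,-16] → .
    (1,4)@(3, 9): e=[-12,76,48] → .
    (3,4)@(7, 9): e=[28,84,0] → X  [on edge]
  covered (16 px):
    . . X X X
    X X X X X
    . X X X .
    . X X X .
    . . X X .
    . . . . .
T1:
  2·area = 4
  edge (4, 2)→(2, 0): d=(-2,-2) inclusive
  edge (2, 0)→(9, 5): d=(7,5) inclusive
  edge (9, 5)→(4, 2): d=(-5,-3) inclusive
    (1,0)@(3, 1): e=[0,2,2] → X  [on edge]
    (2,0)@(5, 1): e=[4,-8,8] → .
    (1,1)@(3, 3): e=[-4,16,-8] → .
    (2,1)@(5, 3): e=[0,6,-2] → .  [on edge]
    (3,2)@(7, 5): e=[0,10,-6] → .  [on edge]
    (4,2)@(9, 5): e=[4,0,0] → X  [on edge]
    (4,3)@(9, 7): e=[0,14,-10] → .  [on edge]
  covered (2 px):
    . X . . .
    . . . . .
    . . . . X
    . . . . .
    . . . . .
    . . . . .

Final: 18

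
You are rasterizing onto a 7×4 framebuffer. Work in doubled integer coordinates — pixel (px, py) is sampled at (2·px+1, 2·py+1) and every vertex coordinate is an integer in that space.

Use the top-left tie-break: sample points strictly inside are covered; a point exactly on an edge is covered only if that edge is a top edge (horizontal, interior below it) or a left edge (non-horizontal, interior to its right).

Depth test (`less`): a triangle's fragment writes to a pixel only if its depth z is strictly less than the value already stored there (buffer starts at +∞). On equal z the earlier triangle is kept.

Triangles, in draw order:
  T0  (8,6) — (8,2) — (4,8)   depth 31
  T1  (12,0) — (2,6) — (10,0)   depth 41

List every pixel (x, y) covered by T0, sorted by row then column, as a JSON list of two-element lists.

T0:
  2·area = 16  (B↔C swapped to make it positive)
  edge (8, 6)→(4, 8): d=(-4,2) right/bottom  bias=-1
  edge (4, 8)→(8, 2): d=(4,-6) top-left  bias=+0
  edge (8, 2)→(8, 6): d=(0,4) right/bottom  bias=-1
    (3,2)@(7, 5): e=[6,6,4] → #
    (4,2)@(9, 5): e=[2,18,-4] → ·
    (2,3)@(5, 7): e=[2,2,12] → #
    (3,3)@(7, 7): e=[-2,14,4] → ·
  covered (2 px):
    · · · · · · ·
    · · · · · · ·
    · · · # · · ·
    · · # · · · ·
T1:
  2·area = 12
  edge (12, 0)→(2, 6): d=(-10,6) right/bottom  bias=-1
  edge (2, 6)→(10, 0): d=(8,-6) top-left  bias=+0
  edge (10, 0)→(12, 0): d=(2,0) top-left  bias=+0
    (4,0)@(9, 1): e=[8,2,2] → #
    (5,0)@(11, 1): e=[-4,14,2] → ·
    (3,1)@(7, 3): e=[0,6,6] → ·  [on edge]
    (4,1)@(9, 3): e=[-12,18,6] → ·
  covered (1 px):
    · · · · # · ·
    · · · · · · ·
    · · · · · · ·
    · · · · · · ·

Final: [[3,2],[2,3]]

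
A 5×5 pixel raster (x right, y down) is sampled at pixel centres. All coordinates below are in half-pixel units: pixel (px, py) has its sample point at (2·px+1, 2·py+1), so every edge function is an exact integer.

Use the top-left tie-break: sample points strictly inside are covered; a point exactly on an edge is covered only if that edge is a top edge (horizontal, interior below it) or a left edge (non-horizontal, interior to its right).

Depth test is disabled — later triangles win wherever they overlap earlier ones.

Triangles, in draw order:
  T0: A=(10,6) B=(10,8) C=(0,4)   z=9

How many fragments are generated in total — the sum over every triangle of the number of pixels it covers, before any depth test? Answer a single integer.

T0:
  2·area = 20
  edge (10, 6)→(10, 8): d=(0,2) right/bottom  bias=-1
  edge (10, 8)→(0, 4): d=(-10,-4) top-left  bias=+0
  edge (0, 4)→(10, 6): d=(10,2) right/bottom  bias=-1
    (1,2)@(3, 5): e=[14,2,4] → X
    (2,2)@(5, 5): e=[10,10,0] → .  [on edge]
    (1,3)@(3, 7): e=[14,-18,24] → .
    (4,3)@(9, 7): e=[2,6,12] → X
    (4,4)@(9, 9): e=[2,-14,32] → .
  covered (2 px):
    . . . . .
    . . . . .
    . X . . .
    . . . . X
    . . . . .

Answer: 2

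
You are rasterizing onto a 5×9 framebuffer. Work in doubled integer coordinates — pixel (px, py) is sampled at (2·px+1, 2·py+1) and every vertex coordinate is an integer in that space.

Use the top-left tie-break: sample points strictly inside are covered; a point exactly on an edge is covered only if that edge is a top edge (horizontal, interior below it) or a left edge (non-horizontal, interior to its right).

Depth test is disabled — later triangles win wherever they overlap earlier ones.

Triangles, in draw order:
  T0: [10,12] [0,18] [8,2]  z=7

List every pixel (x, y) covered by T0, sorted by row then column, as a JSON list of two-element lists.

T0:
  2·area = 112
  edge (10, 12)→(0, 18): d=(-10,6) right/bottom  bias=-1
  edge (0, 18)→(8, 2): d=(8,-16) top-left  bias=+0
  edge (8, 2)→(10, 12): d=(2,10) right/bottom  bias=-1
    (3,2)@(7, 5): e=[88,8,16] → X
    (4,2)@(9, 5): e=[76,40,-4] → .
    (3,3)@(7, 7): e=[68,24,20] → X
    (4,3)@(9, 7): e=[56,56,0] → .  [on edge]
    (2,4)@(5, 9): e=[60,8,44] → X
    (4,4)@(9, 9): e=[36,72,4] → X
    (2,5)@(5, 11): e=[40,24,48] → X
    (1,6)@(3, 13): e=[32,8,72] → X
    (4,6)@(9, 13): e=[-4,104,12] → .
    (1,7)@(3, 15): e=[12,24,76] → X
    (2,7)@(5, 15): e=[0,56,56] → .  [on edge]
    (3,7)@(7, 15): e=[-12,88,36] → .
  covered (13 px):
    . . . . .
    . . . . .
    . . . X .
    . . . X .
    . . X X X
    . . X X X
    . X X X .
    . X . . .
    X . . . .

Answer: [[3,2],[3,3],[2,4],[3,4],[4,4],[2,5],[3,5],[4,5],[1,6],[2,6],[3,6],[1,7],[0,8]]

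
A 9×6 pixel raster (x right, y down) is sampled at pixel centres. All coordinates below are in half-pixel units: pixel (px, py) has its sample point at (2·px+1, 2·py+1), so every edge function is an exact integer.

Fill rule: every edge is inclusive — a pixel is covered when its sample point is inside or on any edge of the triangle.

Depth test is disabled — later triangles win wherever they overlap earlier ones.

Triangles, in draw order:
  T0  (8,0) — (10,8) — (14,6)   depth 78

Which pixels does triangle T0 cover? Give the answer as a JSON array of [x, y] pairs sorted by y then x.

T0:
  2·area = 36  (B↔C swapped to make it positive)
  edge (8, 0)→(14, 6): d=(6,6) inclusive
  edge (14, 6)→(10, 8): d=(-4,2) inclusive
  edge (10, 8)→(8, 0): d=(-2,-8) inclusive
    (4,0)@(9, 1): e=[0,30,6] → X  [on edge]
    (5,0)@(11, 1): e=[-12,26,22] → .
    (4,1)@(9, 3): e=[12,22,2] → X
    (5,1)@(11, 3): e=[0,18,18] → X  [on edge]
    (6,1)@(13, 3): e=[-12,14,34] → .
    (4,2)@(9, 5): e=[24,14,-2] → .
    (5,2)@(11, 5): e=[12,10,14] → X
    (6,2)@(13, 5): e=[0,6,30] → X  [on edge]
    (7,2)@(15, 5): e=[-12,2,46] → .
    (5,3)@(11, 7): e=[24,2,10] → X
    (6,3)@(13, 7): e=[12,-2,26] → .
    (7,3)@(15, 7): e=[0,-6,42] → .  [on edge]
    (8,4)@(17, 9): e=[0,-18,54] → .  [on edge]
  covered (6 px):
    . . . . X . . . .
    . . . . X X . . .
    . . . . . X X . .
    . . . . . X . . .
    . . . . . . . . .
    . . . . . . . . .

Result: [[4,0],[4,1],[5,1],[5,2],[6,2],[5,3]]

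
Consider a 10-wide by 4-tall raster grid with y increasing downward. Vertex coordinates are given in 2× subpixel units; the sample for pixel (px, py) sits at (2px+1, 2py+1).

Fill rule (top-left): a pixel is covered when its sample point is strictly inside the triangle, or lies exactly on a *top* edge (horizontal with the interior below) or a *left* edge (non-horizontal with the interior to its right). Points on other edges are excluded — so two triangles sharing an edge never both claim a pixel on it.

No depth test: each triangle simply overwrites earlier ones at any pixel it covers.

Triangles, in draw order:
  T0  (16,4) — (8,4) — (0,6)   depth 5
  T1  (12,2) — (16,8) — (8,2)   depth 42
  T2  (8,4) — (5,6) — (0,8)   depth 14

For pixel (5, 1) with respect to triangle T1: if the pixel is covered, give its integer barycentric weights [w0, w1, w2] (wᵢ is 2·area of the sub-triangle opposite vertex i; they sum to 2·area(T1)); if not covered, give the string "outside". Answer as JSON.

T0:
  2·area = 16  (B↔C swapped to make it positive)
  edge (16, 4)→(0, 6): d=(-16,2) right/bottom  bias=-1
  edge (0, 6)→(8, 4): d=(8,-2) top-left  bias=+0
  edge (8, 4)→(16, 4): d=(8,0) top-left  bias=+0
    (2,2)@(5, 5): e=[6,2,8] → X
    (3,2)@(7, 5): e=[2,6,8] → X
    (4,2)@(9, 5): e=[-2,10,8] → .
    (2,3)@(5, 7): e=[-26,18,24] → .
    (3,3)@(7, 7): e=[-30,22,24] → .
  covered (2 px):
    . . . . . . . . . .
    . . . . . . . . . .
    . . X X . . . . . .
    . . . . . . . . . .
T1:
  2·area = 24
  edge (12, 2)→(16, 8): d=(4,6) right/bottom  bias=-1
  edge (16, 8)→(8, 2): d=(-8,-6) top-left  bias=+0
  edge (8, 2)→(12, 2): d=(4,0) top-left  bias=+0
    (5,1)@(11, 3): e=[10,10,4] → X
    (6,1)@(13, 3): e=[-2,22,4] → .
    (5,2)@(11, 5): e=[18,-6,12] → .
    (6,2)@(13, 5): e=[6,6,12] → X
    (7,2)@(15, 5): e=[-6,18,12] → .
    (6,3)@(13, 7): e=[14,-10,20] → .
    (7,3)@(15, 7): e=[2,2,20] → X
    (8,3)@(17, 7): e=[-10,14,20] → .
  covered (3 px):
    . . . . . . . . . .
    . . . . . X . . . .
    . . . . . . X . . .
    . . . . . . . X . .
T2:
  2·area = 4
  edge (8, 4)→(5, 6): d=(-3,2) right/bottom  bias=-1
  edge (5, 6)→(0, 8): d=(-5,2) right/bottom  bias=-1
  edge (0, 8)→(8, 4): d=(8,-4) top-left  bias=+0
  covered (0 px):
    . . . . . . . . . .
    . . . . . . . . . .
    . . . . . . . . . .
    . . . . . . . . . .

Result: [10,4,10]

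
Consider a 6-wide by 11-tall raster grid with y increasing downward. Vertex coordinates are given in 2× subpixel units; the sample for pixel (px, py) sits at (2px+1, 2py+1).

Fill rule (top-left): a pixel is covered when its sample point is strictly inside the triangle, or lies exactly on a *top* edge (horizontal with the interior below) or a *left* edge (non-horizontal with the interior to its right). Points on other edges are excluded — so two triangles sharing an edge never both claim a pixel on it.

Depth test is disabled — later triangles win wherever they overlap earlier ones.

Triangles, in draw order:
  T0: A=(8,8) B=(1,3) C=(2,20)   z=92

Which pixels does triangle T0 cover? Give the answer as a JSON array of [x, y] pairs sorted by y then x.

T0:
  2·area = 114  (B↔C swapped to make it positive)
  edge (8, 8)→(2, 20): d=(-6,12) right/bottom  bias=-1
  edge (2, 20)→(1, 3): d=(-1,-17) top-left  bias=+0
  edge (1, 3)→(8, 8): d=(7,5) right/bottom  bias=-1
    (0,1)@(1, 3): e=[114,0,0] → .  [on edge]
    (1,2)@(3, 5): e=[78,32,4] → X
    (2,2)@(5, 5): e=[54,66,-6] → .
    (1,3)@(3, 7): e=[66,30,18] → X
    (2,3)@(5, 7): e=[42,64,8] → X
    (3,3)@(7, 7): e=[18,98,-2] → .
    (1,4)@(3, 9): e=[54,28,32] → X
    (3,4)@(7, 9): e=[6,96,12] → X
    (4,4)@(9, 9): e=[-18,130,2] → .
    (1,5)@(3, 11): e=[42,26,46] → X
    (3,5)@(7, 11): e=[-6,94,26] → .
    (1,6)@(3, 13): e=[30,24,60] → X
  covered (12 px):
    . . . . . .
    . . . . . .
    . X . . . .
    . X X . . .
    . X X X . .
    . X X . . .
    . X X . . .
    . X . . . .
    . X . . . .
    . . . . . .
    . . . . . .

Result: [[1,2],[1,3],[2,3],[1,4],[2,4],[3,4],[1,5],[2,5],[1,6],[2,6],[1,7],[1,8]]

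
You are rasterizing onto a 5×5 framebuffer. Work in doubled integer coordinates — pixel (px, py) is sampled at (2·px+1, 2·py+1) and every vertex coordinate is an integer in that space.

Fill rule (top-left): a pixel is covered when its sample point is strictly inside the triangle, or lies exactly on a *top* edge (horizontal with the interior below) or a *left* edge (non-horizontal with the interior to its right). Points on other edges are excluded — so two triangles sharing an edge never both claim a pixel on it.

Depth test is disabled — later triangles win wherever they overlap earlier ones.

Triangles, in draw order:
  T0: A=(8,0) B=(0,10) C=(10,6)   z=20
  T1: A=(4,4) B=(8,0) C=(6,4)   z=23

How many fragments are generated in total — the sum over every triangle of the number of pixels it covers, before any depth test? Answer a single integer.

T0:
  2·area = 68  (B↔C swapped to make it positive)
  edge (8, 0)→(10, 6): d=(2,6) right/bottom  bias=-1
  edge (10, 6)→(0, 10): d=(-10,4) right/bottom  bias=-1
  edge (0, 10)→(8, 0): d=(8,-10) top-left  bias=+0
    (3,1)@(7, 3): e=[12,42,14] → X
    (4,1)@(9, 3): e=[0,34,34] → .  [on edge]
    (2,2)@(5, 5): e=[28,30,10] → X
    (4,2)@(9, 5): e=[4,14,50] → X
    (1,3)@(3, 7): e=[44,18,6] → X
    (4,3)@(9, 7): e=[8,-6,66] → .
    (0,4)@(1, 9): e=[60,6,2] → X
    (1,4)@(3, 9): e=[48,-2,22] → .
    (2,4)@(5, 9): e=[36,-10,42] → .
    (3,4)@(7, 9): e=[24,-18,62] → .
  covered (8 px):
    . . . . .
    . . . X .
    . . X X X
    . X X X .
    X . . . .
T1:
  2·area = 8
  edge (4, 4)→(8, 0): d=(4,-4) top-left  bias=+0
  edge (8, 0)→(6, 4): d=(-2,4) right/bottom  bias=-1
  edge (6, 4)→(4, 4): d=(-2,0) right/bottom  bias=-1
    (3,0)@(7, 1): e=[0,2,6] → X  [on edge]
    (4,0)@(9, 1): e=[8,-6,6] → .
    (2,1)@(5, 3): e=[0,6,2] → X  [on edge]
    (3,1)@(7, 3): e=[8,-2,2] → .
    (1,2)@(3, 5): e=[0,10,-2] → .  [on edge]
    (2,2)@(5, 5): e=[8,2,-2] → .
    (0,3)@(1, 7): e=[0,14,-6] → .  [on edge]
  covered (2 px):
    . . . X .
    . . X . .
    . . . . .
    . . . . .
    . . . . .

Result: 10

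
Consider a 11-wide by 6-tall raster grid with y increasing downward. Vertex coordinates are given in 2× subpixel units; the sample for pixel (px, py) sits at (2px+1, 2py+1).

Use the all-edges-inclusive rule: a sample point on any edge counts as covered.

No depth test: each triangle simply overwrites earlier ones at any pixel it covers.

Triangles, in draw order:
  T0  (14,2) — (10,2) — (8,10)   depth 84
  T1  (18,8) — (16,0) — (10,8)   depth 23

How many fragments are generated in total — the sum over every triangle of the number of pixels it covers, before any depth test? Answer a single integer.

T0:
  2·area = 32  (B↔C swapped to make it positive)
  edge (14, 2)→(8, 10): d=(-6,8) inclusive
  edge (8, 10)→(10, 2): d=(2,-8) inclusive
  edge (10, 2)→(14, 2): d=(4,0) inclusive
    (5,1)@(11, 3): e=[18,10,4] → #
    (6,1)@(13, 3): e=[2,26,4] → #
    (7,1)@(15, 3): e=[-14,42,4] → ·
    (5,2)@(11, 5): e=[6,14,12] → #
    (6,2)@(13, 5): e=[-10,30,12] → ·
    (4,3)@(9, 7): e=[10,2,20] → #
    (5,3)@(11, 7): e=[-6,18,20] → ·
    (4,4)@(9, 9): e=[-2,6,28] → ·
  covered (4 px):
    · · · · · · · · · · ·
    · · · · · # # · · · ·
    · · · · · # · · · · ·
    · · · · # · · · · · ·
    · · · · · · · · · · ·
    · · · · · · · · · · ·
T1:
  2·area = 64  (B↔C swapped to make it positive)
  edge (18, 8)→(10, 8): d=(-8,0) inclusive
  edge (10, 8)→(16, 0): d=(6,-8) inclusive
  edge (16, 0)→(18, 8): d=(2,8) inclusive
    (7,1)@(15, 3): e=[40,10,14] → #
    (8,1)@(17, 3): e=[40,26,-2] → ·
    (6,2)@(13, 5): e=[24,6,34] → #
    (8,2)@(17, 5): e=[24,38,2] → #
    (9,2)@(19, 5): e=[24,54,-14] → ·
    (5,3)@(11, 7): e=[8,2,54] → #
    (9,3)@(19, 7): e=[8,66,-10] → ·
    (5,4)@(11, 9): e=[-8,14,58] → ·
    (6,4)@(13, 9): e=[-8,30,42] → ·
    (7,4)@(15, 9): e=[-8,46,26] → ·
    (8,4)@(17, 9): e=[-8,62,10] → ·
  covered (8 px):
    · · · · · · · · · · ·
    · · · · · · · # · · ·
    · · · · · · # # # · ·
    · · · · · # # # # · ·
    · · · · · · · · · · ·
    · · · · · · · · · · ·

Result: 12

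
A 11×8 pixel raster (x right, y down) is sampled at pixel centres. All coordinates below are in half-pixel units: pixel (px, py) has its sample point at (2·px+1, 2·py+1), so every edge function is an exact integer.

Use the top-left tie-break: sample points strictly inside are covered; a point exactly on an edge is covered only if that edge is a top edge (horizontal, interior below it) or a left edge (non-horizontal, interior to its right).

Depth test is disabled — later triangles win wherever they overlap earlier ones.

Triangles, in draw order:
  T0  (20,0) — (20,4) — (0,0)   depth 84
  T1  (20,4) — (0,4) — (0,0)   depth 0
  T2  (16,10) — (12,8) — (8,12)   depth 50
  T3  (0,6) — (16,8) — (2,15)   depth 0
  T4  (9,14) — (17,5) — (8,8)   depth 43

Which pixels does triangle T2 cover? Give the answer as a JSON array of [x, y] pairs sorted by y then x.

T0:
  2·area = 80
  edge (20, 0)→(20, 4): d=(0,4) right/bottom  bias=-1
  edge (20, 4)→(0, 0): d=(-20,-4) top-left  bias=+0
  edge (0, 0)→(20, 0): d=(20,0) top-left  bias=+0
    (2,0)@(5, 1): e=[60,0,20] → X  [on edge]
    (3,0)@(7, 1): e=[52,8,20] → X
    (4,0)@(9, 1): e=[44,16,20] → X
    (5,0)@(11, 1): e=[36,24,20] → X
    (6,0)@(13, 1): e=[28,32,20] → X
    (7,0)@(15, 1): e=[20,40,20] → X
    (8,0)@(17, 1): e=[12,48,20] → X
    (9,0)@(19, 1): e=[4,56,20] → X
    (10,0)@(21, 1): e=[-4,64,20] → .
    (2,1)@(5, 3): e=[60,-40,60] → .
    (3,1)@(7, 3): e=[52,-32,60] → .
    (4,1)@(9, 3): e=[44,-24,60] → .
    (7,1)@(15, 3): e=[20,0,60] → X  [on edge]
  covered (11 px):
    . . X X X X X X X X .
    . . . . . . . X X X .
    . . . . . . . . . . .
    . . . . . . . . . . .
    . . . . . . . . . . .
    . . . . . . . . . . .
    . . . . . . . . . . .
    . . . . . . . . . . .
T1:
  2·area = 80
  edge (20, 4)→(0, 4): d=(-20,0) right/bottom  bias=-1
  edge (0, 4)→(0, 0): d=(0,-4) top-left  bias=+0
  edge (0, 0)→(20, 4): d=(20,4) right/bottom  bias=-1
    (0,0)@(1, 1): e=[60,4,16] → X
    (1,0)@(3, 1): e=[60,12,8] → X
    (2,0)@(5, 1): e=[60,20,0] → .  [on edge]
    (0,1)@(1, 3): e=[20,4,56] → X
    (2,1)@(5, 3): e=[20,20,40] → X
    (3,1)@(7, 3): e=[20,28,32] → X
    (4,1)@(9, 3): e=[20,36,24] → X
    (5,1)@(11, 3): e=[20,44,16] → X
    (6,1)@(13, 3): e=[20,52,8] → X
    (7,1)@(15, 3): e=[20,60,0] → .  [on edge]
    (0,2)@(1, 5): e=[-20,4,96] → .
    (1,2)@(3, 5): e=[-20,12,88] → .
  covered (9 px):
    X X . . . . . . . . .
    X X X X X X X . . . .
    . . . . . . . . . . .
    . . . . . . . . . . .
    . . . . . . . . . . .
    . . . . . . . . . . .
    . . . . . . . . . . .
    . . . . . . . . . . .
T2:
  2·area = 24  (B↔C swapped to make it positive)
  edge (16, 10)→(8, 12): d=(-8,2) right/bottom  bias=-1
  edge (8, 12)→(12, 8): d=(4,-4) top-left  bias=+0
  edge (12, 8)→(16, 10): d=(4,2) right/bottom  bias=-1
    (9,0)@(19, 1): e=[66,0,-42] → .  [on edge]
    (8,1)@(17, 3): e=[54,0,-30] → .  [on edge]
    (7,2)@(15, 5): e=[42,0,-18] → .  [on edge]
    (6,3)@(13, 7): e=[30,0,-6] → .  [on edge]
    (5,4)@(11, 9): e=[18,0,6] → X  [on edge]
    (6,4)@(13, 9): e=[14,8,2] → X
    (7,4)@(15, 9): e=[10,16,-2] → .
    (4,5)@(9, 11): e=[6,0,18] → X  [on edge]
    (6,5)@(13, 11): e=[-2,16,10] → .
    (3,6)@(7, 13): e=[-6,0,30] → .  [on edge]
    (4,6)@(9, 13): e=[-10,8,26] → .
    (5,6)@(11, 13): e=[-14,16,22] → .
    (2,7)@(5, 15): e=[-18,0,42] → .  [on edge]
  covered (4 px):
    . . . . . . . . . . .
    . . . . . . . . . . .
    . . . . . . . . . . .
    . . . . . . . . . . .
    . . . . . X X . . . .
    . . . . X X . . . . .
    . . . . . . . . . . .
    . . . . . . . . . . .
T3:
  2·area = 140
  edge (0, 6)→(16, 8): d=(16,2) right/bottom  bias=-1
  edge (16, 8)→(2, 15): d=(-14,7) right/bottom  bias=-1
  edge (2, 15)→(0, 6): d=(-2,-9) top-left  bias=+0
    (0,3)@(1, 7): e=[14,119,7] → X
    (1,3)@(3, 7): e=[10,105,25] → X
    (2,3)@(5, 7): e=[6,91,43] → X
    (3,3)@(7, 7): e=[2,77,61] → X
    (4,3)@(9, 7): e=[-2,63,79] → .
    (0,4)@(1, 9): e=[46,91,3] → X
    (4,4)@(9, 9): e=[30,35,75] → X
    (5,4)@(11, 9): e=[26,21,93] → X
    (6,4)@(13, 9): e=[22,7,111] → X
    (7,4)@(15, 9): e=[18,-7,129] → .
    (0,5)@(1, 11): e=[78,63,-1] → .
    (1,5)@(3, 11): e=[74,49,17] → X
  covered (17 px):
    . . . . . . . . . . .
    . . . . . . . . . . .
    . . . . . . . . . . .
    X X X X . . . . . . .
    X X X X X X X . . . .
    . X X X X . . . . . .
    . X X . . . . . . . .
    . . . . . . . . . . .
T4:
  2·area = 57  (B↔C swapped to make it positive)
  edge (9, 14)→(8, 8): d=(-1,-6) top-left  bias=+0
  edge (8, 8)→(17, 5): d=(9,-3) top-left  bias=+0
  edge (17, 5)→(9, 14): d=(-8,9) right/bottom  bias=-1
    (8,2)@(17, 5): e=[57,0,0] → .  [on edge]
    (5,3)@(11, 7): e=[19,0,38] → X  [on edge]
    (6,3)@(13, 7): e=[31,6,20] → X
    (7,3)@(15, 7): e=[43,12,2] → X
    (8,3)@(17, 7): e=[55,18,-16] → .
    (2,4)@(5, 9): e=[-19,0,76] → .  [on edge]
    (4,4)@(9, 9): e=[5,12,40] → X
    (7,4)@(15, 9): e=[41,30,-14] → .
    (4,5)@(9, 11): e=[3,30,24] → X
    (6,5)@(13, 11): e=[27,42,-12] → .
    (4,6)@(9, 13): e=[1,48,8] → X
    (5,6)@(11, 13): e=[13,54,-10] → .
  covered (9 px):
    . . . . . . . . . . .
    . . . . . . . . . . .
    . . . . . . . . . . .
    . . . . . X X X . . .
    . . . . X X X . . . .
    . . . . X X . . . . .
    . . . . X . . . . . .
    . . . . . . . . . . .

Final: [[5,4],[6,4],[4,5],[5,5]]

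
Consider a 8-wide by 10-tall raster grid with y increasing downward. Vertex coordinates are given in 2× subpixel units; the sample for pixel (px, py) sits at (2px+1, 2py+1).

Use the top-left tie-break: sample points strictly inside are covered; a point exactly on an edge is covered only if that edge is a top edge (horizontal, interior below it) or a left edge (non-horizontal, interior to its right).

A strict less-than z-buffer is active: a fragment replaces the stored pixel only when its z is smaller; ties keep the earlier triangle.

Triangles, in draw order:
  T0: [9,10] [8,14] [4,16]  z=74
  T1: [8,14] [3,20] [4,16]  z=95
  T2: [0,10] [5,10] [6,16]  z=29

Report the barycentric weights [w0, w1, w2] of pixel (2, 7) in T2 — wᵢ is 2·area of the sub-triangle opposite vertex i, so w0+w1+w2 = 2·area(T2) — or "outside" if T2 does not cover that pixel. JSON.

T0:
  2·area = 14
  edge (9, 10)→(8, 14): d=(-1,4) right/bottom  bias=-1
  edge (8, 14)→(4, 16): d=(-4,2) right/bottom  bias=-1
  edge (4, 16)→(9, 10): d=(5,-6) top-left  bias=+0
    (3,6)@(7, 13): e=[5,6,3] → █
    (4,6)@(9, 13): e=[-3,2,15] → ·
    (2,7)@(5, 15): e=[11,2,1] → █
    (3,7)@(7, 15): e=[3,-2,13] → ·
    (2,8)@(5, 17): e=[9,-6,11] → ·
  covered (2 px):
    · · · · · · · ·
    · · · · · · · ·
    · · · · · · · ·
    · · · · · · · ·
    · · · · · · · ·
    · · · · · · · ·
    · · · █ · · · ·
    · · █ · · · · ·
    · · · · · · · ·
    · · · · · · · ·
T1:
  2·area = 14
  edge (8, 14)→(3, 20): d=(-5,6) right/bottom  bias=-1
  edge (3, 20)→(4, 16): d=(1,-4) top-left  bias=+0
  edge (4, 16)→(8, 14): d=(4,-2) top-left  bias=+0
    (3,7)@(7, 15): e=[1,11,2] → █
    (4,7)@(9, 15): e=[-11,19,6] → ·
    (2,8)@(5, 17): e=[3,5,6] → █
    (3,8)@(7, 17): e=[-9,13,10] → ·
    (2,9)@(5, 19): e=[-7,7,14] → ·
  covered (2 px):
    · · · · · · · ·
    · · · · · · · ·
    · · · · · · · ·
    · · · · · · · ·
    · · · · · · · ·
    · · · · · · · ·
    · · · · · · · ·
    · · · █ · · · ·
    · · █ · · · · ·
    · · · · · · · ·
T2:
  2·area = 30
  edge (0, 10)→(5, 10): d=(5,0) top-left  bias=+0
  edge (5, 10)→(6, 16): d=(1,6) right/bottom  bias=-1
  edge (6, 16)→(0, 10): d=(-6,-6) top-left  bias=+0
    (0,5)@(1, 11): e=[5,25,0] → █  [on edge]
    (1,5)@(3, 11): e=[5,13,12] → █
    (2,5)@(5, 11): e=[5,1,24] → █
    (3,5)@(7, 11): e=[5,-11,36] → ·
    (0,6)@(1, 13): e=[15,27,-12] → ·
    (1,6)@(3, 13): e=[15,15,0] → █  [on edge]
    (3,6)@(7, 13): e=[15,-9,24] → ·
    (1,7)@(3, 15): e=[25,17,-12] → ·
    (2,7)@(5, 15): e=[25,5,0] → █  [on edge]
    (3,7)@(7, 15): e=[25,-7,12] → ·
    (2,8)@(5, 17): e=[35,7,-12] → ·
    (3,8)@(7, 17): e=[35,-5,0] → ·  [on edge]
    (4,9)@(9, 19): e=[45,-15,0] → ·  [on edge]
  covered (6 px):
    · · · · · · · ·
    · · · · · · · ·
    · · · · · · · ·
    · · · · · · · ·
    · · · · · · · ·
    █ █ █ · · · · ·
    · █ █ · · · · ·
    · · █ · · · · ·
    · · · · · · · ·
    · · · · · · · ·

Answer: [5,0,25]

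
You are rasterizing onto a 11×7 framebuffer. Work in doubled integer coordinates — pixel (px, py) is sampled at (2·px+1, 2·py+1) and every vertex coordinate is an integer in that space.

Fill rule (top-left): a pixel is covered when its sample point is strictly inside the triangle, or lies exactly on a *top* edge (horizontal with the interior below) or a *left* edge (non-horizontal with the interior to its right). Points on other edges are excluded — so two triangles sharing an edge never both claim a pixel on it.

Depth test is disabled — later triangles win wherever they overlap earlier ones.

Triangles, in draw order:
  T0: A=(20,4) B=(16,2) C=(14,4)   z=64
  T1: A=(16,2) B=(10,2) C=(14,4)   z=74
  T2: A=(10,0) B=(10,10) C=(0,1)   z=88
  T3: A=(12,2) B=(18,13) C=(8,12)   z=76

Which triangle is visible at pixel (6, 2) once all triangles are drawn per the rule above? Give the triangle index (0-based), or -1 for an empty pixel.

T0:
  2·area = 12  (B↔C swapped to make it positive)
  edge (20, 4)→(14, 4): d=(-6,0) right/bottom  bias=-1
  edge (14, 4)→(16, 2): d=(2,-2) top-left  bias=+0
  edge (16, 2)→(20, 4): d=(4,2) right/bottom  bias=-1
    (8,0)@(17, 1): e=[18,0,-6] → ·  [on edge]
    (7,1)@(15, 3): e=[6,0,6] → █  [on edge]
    (8,1)@(17, 3): e=[6,4,2] → █
    (9,1)@(19, 3): e=[6,8,-2] → ·
    (6,2)@(13, 5): e=[-6,0,18] → ·  [on edge]
    (7,2)@(15, 5): e=[-6,4,14] → ·
    (8,2)@(17, 5): e=[-6,8,10] → ·
    (5,3)@(11, 7): e=[-18,0,30] → ·  [on edge]
    (4,4)@(9, 9): e=[-30,0,42] → ·  [on edge]
    (3,5)@(7, 11): e=[-42,0,54] → ·  [on edge]
    (2,6)@(5, 13): e=[-54,0,66] → ·  [on edge]
  covered (2 px):
    · · · · · · · · · · ·
    · · · · · · · █ █ · ·
    · · · · · · · · · · ·
    · · · · · · · · · · ·
    · · · · · · · · · · ·
    · · · · · · · · · · ·
    · · · · · · · · · · ·
T1:
  2·area = 12  (B↔C swapped to make it positive)
  edge (16, 2)→(14, 4): d=(-2,2) right/bottom  bias=-1
  edge (14, 4)→(10, 2): d=(-4,-2) top-left  bias=+0
  edge (10, 2)→(16, 2): d=(6,0) top-left  bias=+0
    (8,0)@(17, 1): e=[0,18,-6] → ·  [on edge]
    (6,1)@(13, 3): e=[4,2,6] → █
    (7,1)@(15, 3): e=[0,6,6] → ·  [on edge]
    (6,2)@(13, 5): e=[0,-6,18] → ·  [on edge]
    (5,3)@(11, 7): e=[0,-18,30] → ·  [on edge]
    (4,4)@(9, 9): e=[0,-30,42] → ·  [on edge]
    (3,5)@(7, 11): e=[0,-42,54] → ·  [on edge]
    (2,6)@(5, 13): e=[0,-54,66] → ·  [on edge]
  covered (1 px):
    · · · · · · · · · · ·
    · · · · · · █ · · · ·
    · · · · · · · · · · ·
    · · · · · · · · · · ·
    · · · · · · · · · · ·
    · · · · · · · · · · ·
    · · · · · · · · · · ·
T2:
  2·area = 100
  edge (10, 0)→(10, 10): d=(0,10) right/bottom  bias=-1
  edge (10, 10)→(0, 1): d=(-10,-9) top-left  bias=+0
  edge (0, 1)→(10, 0): d=(10,-1) top-left  bias=+0
    (0,0)@(1, 1): e=[90,9,1] → █
    (1,0)@(3, 1): e=[70,27,3] → █
    (2,0)@(5, 1): e=[50,45,5] → █
    (3,0)@(7, 1): e=[30,63,7] → █
    (4,0)@(9, 1): e=[10,81,9] → █
    (5,0)@(11, 1): e=[-10,99,11] → ·
    (0,1)@(1, 3): e=[90,-11,21] → ·
    (1,1)@(3, 3): e=[70,7,23] → █
    (5,1)@(11, 3): e=[-10,79,31] → ·
    (1,2)@(3, 5): e=[70,-13,43] → ·
    (2,2)@(5, 5): e=[50,5,45] → █
    (5,2)@(11, 5): e=[-10,59,51] → ·
  covered (15 px):
    █ █ █ █ █ · · · · · ·
    · █ █ █ █ · · · · · ·
    · · █ █ █ · · · · · ·
    · · · █ █ · · · · · ·
    · · · · █ · · · · · ·
    · · · · · · · · · · ·
    · · · · · · · · · · ·
T3:
  2·area = 104
  edge (12, 2)→(18, 13): d=(6,11) right/bottom  bias=-1
  edge (18, 13)→(8, 12): d=(-10,-1) top-left  bias=+0
  edge (8, 12)→(12, 2): d=(4,-10) top-left  bias=+0
    (5,2)@(11, 5): e=[29,73,2] → █
    (6,2)@(13, 5): e=[7,75,22] → █
    (7,2)@(15, 5): e=[-15,77,42] → ·
    (5,3)@(11, 7): e=[41,53,10] → █
    (7,3)@(15, 7): e=[-3,57,50] → ·
    (5,4)@(11, 9): e=[53,33,18] → █
    (7,4)@(15, 9): e=[9,37,58] → █
    (8,4)@(17, 9): e=[-13,39,78] → ·
    (4,5)@(9, 11): e=[87,11,6] → █
    (8,5)@(17, 11): e=[-1,19,86] → ·
    (4,6)@(9, 13): e=[99,-9,14] → ·
    (5,6)@(11, 13): e=[77,-7,34] → ·
  covered (11 px):
    · · · · · · · · · · ·
    · · · · · · · · · · ·
    · · · · · █ █ · · · ·
    · · · · · █ █ · · · ·
    · · · · · █ █ █ · · ·
    · · · · █ █ █ █ · · ·
    · · · · · · · · · · ·

Z-buffer (winner per pixel, '.' = empty):
  2 2 2 2 2 . . . . . .
  . 2 2 2 2 . 1 0 0 . .
  . . 2 2 2 3 3 . . . .
  . . . 2 2 3 3 . . . .
  . . . . 2 3 3 3 . . .
  . . . . 3 3 3 3 . . .
  . . . . . . . . . . .

Answer: 3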